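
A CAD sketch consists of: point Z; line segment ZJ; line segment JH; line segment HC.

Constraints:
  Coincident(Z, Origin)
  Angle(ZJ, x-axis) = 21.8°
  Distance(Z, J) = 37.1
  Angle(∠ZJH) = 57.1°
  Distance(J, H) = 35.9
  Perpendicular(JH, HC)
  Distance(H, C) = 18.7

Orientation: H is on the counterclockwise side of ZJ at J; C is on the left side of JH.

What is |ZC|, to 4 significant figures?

20.08

Z is at the origin; ZJ runs at 21.8° with length 37.1, so J = 37.1·(cos 21.8°, sin 21.8°) = (34.45, 13.78). ∠ZJH = 57.1°, so JH runs at 21.8° + (180° − 57.1°) = 144.7° from the x-axis; with |JH| = 35.9, H = J + 35.9·(cos 144.7°, sin 144.7°) = (5.147, 34.52). The perpendicularity gives HC at right angles to JH; with |HC| = 18.7 on the left of JH, C = H + 18.7·(-0.5779, -0.8161) = (-5.658, 19.26). Then |ZC| = |C − Z| = 20.08.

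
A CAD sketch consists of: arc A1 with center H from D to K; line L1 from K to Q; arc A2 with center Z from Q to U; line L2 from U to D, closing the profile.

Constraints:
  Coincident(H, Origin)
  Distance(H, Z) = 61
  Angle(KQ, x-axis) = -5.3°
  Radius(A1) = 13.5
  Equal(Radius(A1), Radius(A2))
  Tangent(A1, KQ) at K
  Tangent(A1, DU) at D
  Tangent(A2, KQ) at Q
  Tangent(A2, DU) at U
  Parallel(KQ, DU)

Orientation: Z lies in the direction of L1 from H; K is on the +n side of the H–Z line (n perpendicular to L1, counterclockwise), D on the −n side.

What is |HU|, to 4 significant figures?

62.48

The slot axis is L1's direction at -5.3°, so u = (cos -5.3°, sin -5.3°) = (0.9957, -0.09237) and n = (−sin -5.3°, cos -5.3°) = (0.09237, 0.9957). H is at the origin and Z lies 61.0 along u from H, so Z = 61.0·u = (60.74, -5.635). Tangency of A1 to both parallel lines with radius 13.5 puts K and D at H ± 13.5·n: K = (1.247, 13.44), D = (-1.247, -13.44). Equal radii place Q and U the same way about Z: Q = Z + 13.5·n = (61.99, 7.808), U = Z − 13.5·n = (59.49, -19.08). Then |HU| = |U − H| = 62.48.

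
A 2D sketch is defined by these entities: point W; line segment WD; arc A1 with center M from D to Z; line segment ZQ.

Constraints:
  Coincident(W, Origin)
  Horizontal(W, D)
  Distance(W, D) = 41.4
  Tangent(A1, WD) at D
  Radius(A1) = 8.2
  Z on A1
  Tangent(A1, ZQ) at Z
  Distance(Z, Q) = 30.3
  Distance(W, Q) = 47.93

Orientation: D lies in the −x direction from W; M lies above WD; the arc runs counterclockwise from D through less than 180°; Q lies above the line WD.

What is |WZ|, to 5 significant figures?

34.042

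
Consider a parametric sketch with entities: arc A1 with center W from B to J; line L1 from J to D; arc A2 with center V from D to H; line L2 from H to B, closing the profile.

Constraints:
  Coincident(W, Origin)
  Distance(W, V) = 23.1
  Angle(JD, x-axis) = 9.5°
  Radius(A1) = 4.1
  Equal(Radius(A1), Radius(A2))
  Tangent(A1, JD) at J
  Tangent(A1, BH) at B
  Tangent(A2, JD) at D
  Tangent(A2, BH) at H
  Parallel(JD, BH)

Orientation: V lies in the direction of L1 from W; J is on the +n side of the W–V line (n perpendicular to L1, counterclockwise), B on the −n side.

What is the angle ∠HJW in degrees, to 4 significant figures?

70.46°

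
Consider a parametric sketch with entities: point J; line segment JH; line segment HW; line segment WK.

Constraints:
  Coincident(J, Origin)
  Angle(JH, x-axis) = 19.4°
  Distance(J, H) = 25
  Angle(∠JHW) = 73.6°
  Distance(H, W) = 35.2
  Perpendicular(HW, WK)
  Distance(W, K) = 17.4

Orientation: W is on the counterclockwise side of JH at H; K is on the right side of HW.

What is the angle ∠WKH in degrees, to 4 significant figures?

63.70°

∠JHW = 73.6°, so HW runs at 19.4° + (180° − 73.6°) = 125.8° from the x-axis; with |HW| = 35.2, W = H + 35.2·(cos 125.8°, sin 125.8°) = (2.990, 36.85). HW is perpendicular to WK; with |WK| = 17.4 on the right of HW, K = W + 17.4·(0.8111, 0.5850) = (17.10, 47.03). Then cos ∠WKH = KW·KH / (|KW||KH|), giving 63.70°.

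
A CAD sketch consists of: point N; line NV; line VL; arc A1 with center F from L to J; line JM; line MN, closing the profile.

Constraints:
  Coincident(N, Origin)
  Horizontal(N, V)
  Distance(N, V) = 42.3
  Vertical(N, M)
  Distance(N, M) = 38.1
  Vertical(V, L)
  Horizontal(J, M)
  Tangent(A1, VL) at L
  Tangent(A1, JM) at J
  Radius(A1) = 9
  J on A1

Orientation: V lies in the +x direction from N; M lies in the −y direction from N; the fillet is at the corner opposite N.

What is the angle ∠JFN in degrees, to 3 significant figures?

131°

N is at the origin; N and V share the same y with |NV| = 42.3 and V on the +x side, so V = (42.3, 0.00). NM is vertical with |NM| = 38.1 and M on the −y side, so M = (0.00, -38.1). The virtual corner opposite N is at (42.3, -38.1). The tangent condition forces FL to be normal to VL and tangency of A1 to JM means the radius FJ is perpendicular to JM, with radius 9.0, so the center F sits 9.0 in from both sides at F = (33.3, -29.1). That places the tangent points at L = (42.3, -29.1) on VL and J = (33.3, -38.1) on JM. Then cos ∠JFN = FJ·FN / (|FJ||FN|), giving 131°.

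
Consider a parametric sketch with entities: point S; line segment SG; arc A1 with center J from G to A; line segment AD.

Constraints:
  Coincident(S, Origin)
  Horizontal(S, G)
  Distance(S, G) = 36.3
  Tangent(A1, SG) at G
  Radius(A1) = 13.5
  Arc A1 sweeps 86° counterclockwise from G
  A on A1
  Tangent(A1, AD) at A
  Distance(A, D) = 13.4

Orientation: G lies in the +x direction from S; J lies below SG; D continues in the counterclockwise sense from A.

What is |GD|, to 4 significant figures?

29.66

On A1, G sits at bearing 90° from J; an 86° counterclockwise sweep puts A at bearing 176°, so A = J + 13.5·(cos 176°, sin 176°) = (22.83, -12.56). A1 meets AD tangentially, so JA is at right angles to AD, so AD runs along (−sin 176°, cos 176°); with |AD| = 13.4, D = (21.90, -25.93). Then |GD| = |D − G| = 29.66.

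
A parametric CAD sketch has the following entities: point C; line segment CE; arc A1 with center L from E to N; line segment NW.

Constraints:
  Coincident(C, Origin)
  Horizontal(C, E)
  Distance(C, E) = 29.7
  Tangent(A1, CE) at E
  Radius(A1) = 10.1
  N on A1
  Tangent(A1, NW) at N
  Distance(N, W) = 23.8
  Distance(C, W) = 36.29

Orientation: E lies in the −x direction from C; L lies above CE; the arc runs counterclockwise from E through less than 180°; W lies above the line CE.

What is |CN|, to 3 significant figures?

21.5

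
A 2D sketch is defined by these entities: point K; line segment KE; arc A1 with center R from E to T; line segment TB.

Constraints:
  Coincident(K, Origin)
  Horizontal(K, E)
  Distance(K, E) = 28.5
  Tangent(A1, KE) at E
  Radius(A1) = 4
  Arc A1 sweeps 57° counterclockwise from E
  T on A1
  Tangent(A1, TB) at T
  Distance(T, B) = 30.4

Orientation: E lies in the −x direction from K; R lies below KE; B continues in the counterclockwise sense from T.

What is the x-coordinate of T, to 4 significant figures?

-31.85

K is at the origin; K and E share the same y with |KE| = 28.5 and E on the −x side, so E = (-28.50, 0.000). Tangency of A1 to KE means the radius RE is perpendicular to KE, so R = E + (0, -4) = (-28.50, -4.000). On A1, E sits at bearing 90° from R; a 57° counterclockwise sweep puts T at bearing 147°, so T = R + 4.0·(cos 147°, sin 147°) = (-31.85, -1.821). So T.x = -31.85.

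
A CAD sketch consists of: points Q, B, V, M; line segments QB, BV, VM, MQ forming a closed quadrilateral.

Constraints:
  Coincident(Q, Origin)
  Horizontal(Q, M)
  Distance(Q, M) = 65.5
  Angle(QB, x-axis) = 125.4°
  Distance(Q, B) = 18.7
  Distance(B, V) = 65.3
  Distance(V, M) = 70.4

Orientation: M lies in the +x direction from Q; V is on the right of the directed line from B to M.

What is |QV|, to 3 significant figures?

47.5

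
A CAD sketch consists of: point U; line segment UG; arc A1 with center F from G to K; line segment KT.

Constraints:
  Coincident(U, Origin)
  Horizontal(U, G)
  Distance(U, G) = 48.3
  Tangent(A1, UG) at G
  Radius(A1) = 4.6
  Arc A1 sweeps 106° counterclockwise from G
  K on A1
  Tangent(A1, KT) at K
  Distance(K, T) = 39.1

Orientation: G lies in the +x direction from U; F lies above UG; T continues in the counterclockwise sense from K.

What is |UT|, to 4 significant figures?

60.39

U is at the origin; U and G share the same y with |UG| = 48.3 and G on the +x side, so G = (48.30, 0.000). A1 meets UG tangentially, so FG is at right angles to UG, so F = G + (0, 4.6) = (48.30, 4.600). On A1, G sits at bearing -90° from F; a 106° counterclockwise sweep puts K at bearing 16°, so K = F + 4.6·(cos 16°, sin 16°) = (52.72, 5.868). Since A1 is tangent to KT there, FK ⟂ KT, so KT runs along (−sin 16°, cos 16°); with |KT| = 39.1, T = (41.94, 43.45). Then |UT| = |T − U| = 60.39.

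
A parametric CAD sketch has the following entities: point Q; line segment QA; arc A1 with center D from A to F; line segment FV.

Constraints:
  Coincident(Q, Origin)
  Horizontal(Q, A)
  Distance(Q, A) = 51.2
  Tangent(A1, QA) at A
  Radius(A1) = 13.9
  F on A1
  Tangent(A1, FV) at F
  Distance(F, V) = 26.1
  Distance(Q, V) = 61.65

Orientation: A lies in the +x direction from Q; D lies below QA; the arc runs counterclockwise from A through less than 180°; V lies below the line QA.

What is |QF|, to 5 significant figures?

41.612

Checks: |DF| = 13.90 ✓; ∠(DF, FV) = 90.00° ✓; |FV| = 26.10 ✓; |QV| = 61.65 ✓.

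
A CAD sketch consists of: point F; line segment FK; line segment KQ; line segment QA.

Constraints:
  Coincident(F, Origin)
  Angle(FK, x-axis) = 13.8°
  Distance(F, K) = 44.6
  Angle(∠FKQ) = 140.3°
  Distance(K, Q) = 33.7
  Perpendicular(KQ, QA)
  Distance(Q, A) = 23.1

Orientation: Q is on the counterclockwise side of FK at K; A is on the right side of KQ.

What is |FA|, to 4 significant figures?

85.37

∠FKQ = 140.3°, so KQ runs at 13.8° + (180° − 140.3°) = 53.50° from the x-axis; with |KQ| = 33.7, Q = K + 33.7·(cos 53.50°, sin 53.50°) = (63.36, 37.73). KQ is perpendicular to QA; with |QA| = 23.1 on the right of KQ, A = Q + 23.1·(0.8039, -0.5948) = (81.93, 23.99). Then |FA| = |A − F| = 85.37.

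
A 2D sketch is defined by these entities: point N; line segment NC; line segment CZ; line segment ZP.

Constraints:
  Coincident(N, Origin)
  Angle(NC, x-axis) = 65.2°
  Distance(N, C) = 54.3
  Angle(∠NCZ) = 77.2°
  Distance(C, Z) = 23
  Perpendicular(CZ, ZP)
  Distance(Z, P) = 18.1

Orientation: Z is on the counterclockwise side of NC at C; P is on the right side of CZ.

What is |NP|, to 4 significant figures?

71.89

∠NCZ = 77.2°, so CZ runs at 65.2° + (180° − 77.2°) = 168.0° from the x-axis; with |CZ| = 23.0, Z = C + 23.0·(cos 168.0°, sin 168.0°) = (0.2789, 54.07). CZ is perpendicular to ZP; with |ZP| = 18.1 on the right of CZ, P = Z + 18.1·(0.2079, 0.9781) = (4.042, 71.78). Then |NP| = |P − N| = 71.89.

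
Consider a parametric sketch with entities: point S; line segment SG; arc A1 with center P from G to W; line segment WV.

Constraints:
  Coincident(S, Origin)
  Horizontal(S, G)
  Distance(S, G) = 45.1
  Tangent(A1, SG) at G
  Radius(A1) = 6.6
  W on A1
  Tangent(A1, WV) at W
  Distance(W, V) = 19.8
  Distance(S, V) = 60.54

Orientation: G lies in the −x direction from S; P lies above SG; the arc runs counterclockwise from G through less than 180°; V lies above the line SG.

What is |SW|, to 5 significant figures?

42.214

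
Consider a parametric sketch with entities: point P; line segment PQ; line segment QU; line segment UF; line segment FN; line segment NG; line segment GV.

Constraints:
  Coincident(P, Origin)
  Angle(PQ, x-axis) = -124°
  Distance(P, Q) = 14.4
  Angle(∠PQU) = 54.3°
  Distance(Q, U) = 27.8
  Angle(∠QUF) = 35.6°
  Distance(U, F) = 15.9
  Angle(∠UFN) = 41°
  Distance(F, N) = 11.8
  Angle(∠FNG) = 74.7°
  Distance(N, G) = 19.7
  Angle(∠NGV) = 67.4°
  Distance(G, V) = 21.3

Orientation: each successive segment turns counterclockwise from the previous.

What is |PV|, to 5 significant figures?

13.257

∠FNG = 74.7° gives NG at 30.400° from the x-axis; with |NG| = 19.7, G = (26.604, -3.6690). ∠NGV = 67.4° gives GV at 143.00° from the x-axis; with |GV| = 21.3, V = (9.5927, 9.1497). Then |PV| = |V − P| = 13.257.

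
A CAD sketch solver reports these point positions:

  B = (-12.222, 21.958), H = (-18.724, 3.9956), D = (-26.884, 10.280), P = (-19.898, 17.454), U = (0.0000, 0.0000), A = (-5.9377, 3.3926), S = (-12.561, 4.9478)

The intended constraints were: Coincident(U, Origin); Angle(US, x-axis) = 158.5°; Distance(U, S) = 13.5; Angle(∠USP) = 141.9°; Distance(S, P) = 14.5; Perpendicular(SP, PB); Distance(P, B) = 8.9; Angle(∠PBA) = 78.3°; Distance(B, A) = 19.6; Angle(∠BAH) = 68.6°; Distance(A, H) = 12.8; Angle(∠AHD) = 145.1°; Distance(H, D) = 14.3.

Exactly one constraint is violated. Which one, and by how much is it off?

Distance(H, D) = 14.3 — off by 4.00.

U = (0.00, 0.00) ✓; US at 158.5° ✓; |US| = 13.50 ✓; ∠USP = 141.9° ✓; |SP| = 14.50 ✓; ∠(SP, PB) = 90.00° ✓; |PB| = 8.900 ✓; ∠PBA = 78.30° ✓; |BA| = 19.60 ✓; ∠BAH = 68.60° ✓; |AH| = 12.80 ✓; ∠AHD = 145.1° ✓; |HD| = 10.30 ✗.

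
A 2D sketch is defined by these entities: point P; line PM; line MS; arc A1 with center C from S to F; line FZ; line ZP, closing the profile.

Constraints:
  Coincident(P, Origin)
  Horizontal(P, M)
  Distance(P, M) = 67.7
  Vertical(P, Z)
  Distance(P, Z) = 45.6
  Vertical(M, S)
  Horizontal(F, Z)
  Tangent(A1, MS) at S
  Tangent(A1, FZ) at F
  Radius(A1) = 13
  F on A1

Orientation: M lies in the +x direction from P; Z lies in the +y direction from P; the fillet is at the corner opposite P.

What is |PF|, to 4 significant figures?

71.21

P is at the origin; PM is horizontal with |PM| = 67.7 and M on the +x side, so M = (67.70, 0.000). P and Z share the same x with |PZ| = 45.6 and Z on the +y side, so Z = (0.000, 45.60). The virtual corner opposite P is at (67.70, 45.60). Tangency of A1 to MS means the radius CS is perpendicular to MS and A1 meets FZ tangentially, so CF is at right angles to FZ, with radius 13.0, so the center C sits 13.0 in from both sides at C = (54.70, 32.60). That places the tangent points at S = (67.70, 32.60) on MS and F = (54.70, 45.60) on FZ. Then |PF| = |F − P| = 71.21.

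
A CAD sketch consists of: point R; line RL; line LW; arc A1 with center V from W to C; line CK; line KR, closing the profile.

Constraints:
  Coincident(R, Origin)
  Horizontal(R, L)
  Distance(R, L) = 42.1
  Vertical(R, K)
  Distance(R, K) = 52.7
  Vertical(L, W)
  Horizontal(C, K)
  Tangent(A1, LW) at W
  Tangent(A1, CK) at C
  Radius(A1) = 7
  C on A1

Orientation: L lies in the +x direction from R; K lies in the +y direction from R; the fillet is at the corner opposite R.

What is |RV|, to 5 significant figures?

57.624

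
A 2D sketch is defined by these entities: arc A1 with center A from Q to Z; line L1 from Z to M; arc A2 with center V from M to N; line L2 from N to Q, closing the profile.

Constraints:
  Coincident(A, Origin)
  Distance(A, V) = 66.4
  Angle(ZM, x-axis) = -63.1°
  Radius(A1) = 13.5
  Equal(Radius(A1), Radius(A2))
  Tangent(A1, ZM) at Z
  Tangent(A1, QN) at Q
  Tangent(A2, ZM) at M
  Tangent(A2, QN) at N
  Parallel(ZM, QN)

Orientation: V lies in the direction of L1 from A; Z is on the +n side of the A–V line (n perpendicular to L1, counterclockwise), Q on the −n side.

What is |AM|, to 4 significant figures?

67.76

The slot axis is L1's direction at -63.1°, so u = (cos -63.1°, sin -63.1°) = (0.4524, -0.8918) and n = (−sin -63.1°, cos -63.1°) = (0.8918, 0.4524). A is at the origin and V lies 66.4 along u from A, so V = 66.4·u = (30.04, -59.22). Tangency of A1 to both parallel lines with radius 13.5 puts Z and Q at A ± 13.5·n: Z = (12.04, 6.108), Q = (-12.04, -6.108). Equal radii place M and N the same way about V: M = V + 13.5·n = (42.08, -53.11), N = V − 13.5·n = (18.00, -65.32). Then |AM| = |M − A| = 67.76.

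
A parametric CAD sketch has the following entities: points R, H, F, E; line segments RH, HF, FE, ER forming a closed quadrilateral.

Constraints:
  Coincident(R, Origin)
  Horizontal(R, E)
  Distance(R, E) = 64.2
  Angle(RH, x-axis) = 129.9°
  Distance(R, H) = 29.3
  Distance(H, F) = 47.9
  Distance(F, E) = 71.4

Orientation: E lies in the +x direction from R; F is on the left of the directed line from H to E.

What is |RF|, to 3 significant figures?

56.6

R is at the origin; R and E share the same y with |RE| = 64.2 and E in +x, so E = (64.2, 0). RH runs at 129.9° with |RH| = 29.3, so H = (-18.8, 22.5). F is determined by |HF| = 47.9 and |FE| = 71.4 together: it lies at the intersection of circle(H, 47.9) and circle(E, 71.4). With |HE| = 86.0, the foot of the radical line on HE is 26.7 from H and the perpendicular offset is √(47.9² − 26.7²) = 39.8. Taking the left-of-HE solution: F = (17.4, 53.9).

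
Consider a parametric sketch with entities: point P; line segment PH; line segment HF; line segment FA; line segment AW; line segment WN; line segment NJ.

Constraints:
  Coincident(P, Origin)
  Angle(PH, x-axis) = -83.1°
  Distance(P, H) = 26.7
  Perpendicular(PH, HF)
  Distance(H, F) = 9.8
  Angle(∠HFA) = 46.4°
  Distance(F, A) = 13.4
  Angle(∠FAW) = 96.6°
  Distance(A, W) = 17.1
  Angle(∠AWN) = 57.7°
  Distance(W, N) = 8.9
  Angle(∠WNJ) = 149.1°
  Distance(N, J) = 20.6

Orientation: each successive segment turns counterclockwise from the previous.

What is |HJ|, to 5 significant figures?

15.503

P is at the origin; PH runs at -83.1° with length 26.7, so H = (3.2077, -26.507). PH is perpendicular to HF, so HF runs at 6.9000°; with |HF| = 9.8, F = (12.937, -25.329). ∠HFA = 46.4° gives FA at 140.50° from the x-axis; with |FA| = 13.4, A = (2.5969, -16.806). ∠FAW = 96.6° gives AW at -136.10° from the x-axis; with |AW| = 17.1, W = (-9.7245, -28.663). ∠AWN = 57.7° gives WN at -13.800° from the x-axis; with |WN| = 8.9, N = (-1.0814, -30.786). ∠WNJ = 149.1° gives NJ at 17.100° from the x-axis; with |NJ| = 20.6, J = (18.608, -24.729). Then |HJ| = |J − H| = 15.503.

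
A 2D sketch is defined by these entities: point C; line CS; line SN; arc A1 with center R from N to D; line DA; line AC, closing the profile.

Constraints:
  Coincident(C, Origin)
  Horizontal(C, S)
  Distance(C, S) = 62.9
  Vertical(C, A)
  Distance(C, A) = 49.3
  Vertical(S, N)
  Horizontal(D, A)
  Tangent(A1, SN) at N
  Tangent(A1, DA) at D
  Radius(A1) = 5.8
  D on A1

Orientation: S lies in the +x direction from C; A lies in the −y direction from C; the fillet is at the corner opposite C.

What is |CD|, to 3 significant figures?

75.4

C is at the origin; CS is horizontal with |CS| = 62.9 and S on the +x side, so S = (62.9, 0.00). C and A share the same x with |CA| = 49.3 and A on the −y side, so A = (0.00, -49.3). The virtual corner opposite C is at (62.9, -49.3). Tangency of A1 to SN means the radius RN is perpendicular to SN and the tangent condition forces RD to be normal to DA, with radius 5.8, so the center R sits 5.8 in from both sides at R = (57.1, -43.5). That places the tangent points at N = (62.9, -43.5) on SN and D = (57.1, -49.3) on DA. Then |CD| = |D − C| = 75.4.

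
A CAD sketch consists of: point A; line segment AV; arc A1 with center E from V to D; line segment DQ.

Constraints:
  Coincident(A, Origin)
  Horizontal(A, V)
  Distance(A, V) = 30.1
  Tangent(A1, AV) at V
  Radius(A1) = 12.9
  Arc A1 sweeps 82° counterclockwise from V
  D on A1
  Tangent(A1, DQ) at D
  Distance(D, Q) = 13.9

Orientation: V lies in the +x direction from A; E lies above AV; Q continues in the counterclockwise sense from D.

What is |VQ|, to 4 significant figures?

28.89

A is at the origin; A and V share the same y with |AV| = 30.1 and V on the +x side, so V = (30.10, 0.000). Tangency of A1 to AV means the radius EV is perpendicular to AV, so E = V + (0, 12.9) = (30.10, 12.90). On A1, V sits at bearing -90° from E; an 82° counterclockwise sweep puts D at bearing -8°, so D = E + 12.9·(cos -8°, sin -8°) = (42.87, 11.10). Since A1 is tangent to DQ there, ED ⟂ DQ, so DQ runs along (−sin -8°, cos -8°); with |DQ| = 13.9, Q = (44.81, 24.87). Then |VQ| = |Q − V| = 28.89.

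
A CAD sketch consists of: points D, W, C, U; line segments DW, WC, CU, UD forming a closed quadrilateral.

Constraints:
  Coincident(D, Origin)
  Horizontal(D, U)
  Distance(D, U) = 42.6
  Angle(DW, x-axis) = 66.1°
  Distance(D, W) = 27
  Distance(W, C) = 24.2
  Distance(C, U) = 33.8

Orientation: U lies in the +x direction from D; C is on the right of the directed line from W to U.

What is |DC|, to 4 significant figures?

8.824

D is at the origin; D and U share the same y with |DU| = 42.6 and U in +x, so U = (42.6, 0). DW runs at 66.1° with |DW| = 27.0, so W = (10.94, 24.68). C is determined by |WC| = 24.2 and |CU| = 33.8 together: it lies at the intersection of circle(W, 24.2) and circle(U, 33.8). With |WU| = 40.15, the foot of the radical line on WU is 13.14 from W and the perpendicular offset is √(24.2² − 13.14²) = 20.32. Taking the right-of-WU solution: C = (8.805, 0.5791).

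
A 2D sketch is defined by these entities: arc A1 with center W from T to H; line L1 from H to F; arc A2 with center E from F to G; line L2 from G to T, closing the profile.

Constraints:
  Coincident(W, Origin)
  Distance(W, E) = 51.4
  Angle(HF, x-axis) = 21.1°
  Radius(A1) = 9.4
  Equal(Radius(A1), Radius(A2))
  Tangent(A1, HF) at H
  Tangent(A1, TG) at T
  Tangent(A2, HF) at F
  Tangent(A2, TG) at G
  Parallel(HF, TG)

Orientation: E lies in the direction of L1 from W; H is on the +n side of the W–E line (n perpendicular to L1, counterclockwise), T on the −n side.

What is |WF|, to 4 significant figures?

52.25

The slot axis is L1's direction at 21.1°, so u = (cos 21.1°, sin 21.1°) = (0.9330, 0.3600) and n = (−sin 21.1°, cos 21.1°) = (-0.3600, 0.9330). W is at the origin and E lies 51.4 along u from W, so E = 51.4·u = (47.95, 18.50). Tangency of A1 to both parallel lines with radius 9.4 puts H and T at W ± 9.4·n: H = (-3.384, 8.770), T = (3.384, -8.770). Equal radii place F and G the same way about E: F = E + 9.4·n = (44.57, 27.27), G = E − 9.4·n = (51.34, 9.734). Then |WF| = |F − W| = 52.25.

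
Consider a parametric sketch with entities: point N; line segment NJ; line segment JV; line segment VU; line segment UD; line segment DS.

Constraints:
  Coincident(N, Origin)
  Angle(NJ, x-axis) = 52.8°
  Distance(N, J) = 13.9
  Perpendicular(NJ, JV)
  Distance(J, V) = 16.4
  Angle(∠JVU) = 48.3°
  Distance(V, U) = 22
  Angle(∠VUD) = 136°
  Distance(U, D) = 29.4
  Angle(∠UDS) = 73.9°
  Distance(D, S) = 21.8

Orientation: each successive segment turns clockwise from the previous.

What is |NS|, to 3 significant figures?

28.4

∠VUD = 136.0° gives UD at 147° from the x-axis; with |UD| = 29.4, D = (-24.8, 12.9). ∠UDS = 73.9° gives DS at 41.0° from the x-axis; with |DS| = 21.8, S = (-8.35, 27.2). Then |NS| = |S − N| = 28.4.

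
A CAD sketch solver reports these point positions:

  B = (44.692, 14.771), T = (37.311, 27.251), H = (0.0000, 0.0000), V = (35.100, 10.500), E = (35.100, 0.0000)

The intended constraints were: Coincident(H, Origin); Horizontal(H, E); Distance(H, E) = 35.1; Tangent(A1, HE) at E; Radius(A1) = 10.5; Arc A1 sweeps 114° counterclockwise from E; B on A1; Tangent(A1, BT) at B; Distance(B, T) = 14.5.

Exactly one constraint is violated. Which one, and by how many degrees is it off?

Tangent(A1, BT) at B — off by 6.60°.

H = (0.00, 0.00) ✓; H.y = 0.00, E.y = 0.00 ✓; |HE| = 35.10 ✓; ∠(VE, EH) = 90.00° ✓; |VE| = 10.50 ✓; bearing(V→B) − bearing(V→E) = 114.0° ✓; |VB| = 10.50 ✓; ∠(VB, BT) = 83.40° ✗; |BT| = 14.50 ✓.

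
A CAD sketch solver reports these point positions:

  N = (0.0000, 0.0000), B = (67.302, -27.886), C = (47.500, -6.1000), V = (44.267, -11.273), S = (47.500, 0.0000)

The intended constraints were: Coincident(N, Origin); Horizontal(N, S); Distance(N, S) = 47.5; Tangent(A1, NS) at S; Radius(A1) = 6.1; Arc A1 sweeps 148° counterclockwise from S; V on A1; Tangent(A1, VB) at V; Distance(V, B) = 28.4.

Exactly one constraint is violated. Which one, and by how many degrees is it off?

Tangent(A1, VB) at V — off by 3.80°.

N = (0.00, 0.00) ✓; N.y = 0.00, S.y = 0.00 ✓; |NS| = 47.50 ✓; ∠(CS, SN) = 90.00° ✓; |CS| = 6.100 ✓; bearing(C→V) − bearing(C→S) = 148.0° ✓; |CV| = 6.100 ✓; ∠(CV, VB) = 93.80° ✗; |VB| = 28.40 ✓.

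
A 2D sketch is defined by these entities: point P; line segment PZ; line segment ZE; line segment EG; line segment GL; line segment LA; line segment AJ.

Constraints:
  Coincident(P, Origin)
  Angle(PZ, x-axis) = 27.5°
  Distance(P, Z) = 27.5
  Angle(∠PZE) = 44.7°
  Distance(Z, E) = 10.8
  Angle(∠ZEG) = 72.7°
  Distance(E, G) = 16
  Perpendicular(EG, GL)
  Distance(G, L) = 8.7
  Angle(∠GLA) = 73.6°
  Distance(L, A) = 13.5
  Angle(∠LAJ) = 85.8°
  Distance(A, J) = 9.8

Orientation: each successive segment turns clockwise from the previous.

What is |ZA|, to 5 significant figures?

5.4255

P is at the origin; PZ runs at 27.5° with length 27.5, so Z = (24.393, 12.698). ∠PZE = 44.7° gives ZE at -107.80° from the x-axis; with |ZE| = 10.8, E = (21.091, 2.4151). ∠ZEG = 72.7° gives EG at 144.90° from the x-axis; with |EG| = 16.0, G = (8.0009, 11.615). EG ⟂ GL, so GL runs at 54.900°; with |GL| = 8.7, L = (13.003, 18.733). ∠GLA = 73.6° gives LA at -51.500° from the x-axis; with |LA| = 13.5, A = (21.407, 8.1679). Then |ZA| = |A − Z| = 5.4255.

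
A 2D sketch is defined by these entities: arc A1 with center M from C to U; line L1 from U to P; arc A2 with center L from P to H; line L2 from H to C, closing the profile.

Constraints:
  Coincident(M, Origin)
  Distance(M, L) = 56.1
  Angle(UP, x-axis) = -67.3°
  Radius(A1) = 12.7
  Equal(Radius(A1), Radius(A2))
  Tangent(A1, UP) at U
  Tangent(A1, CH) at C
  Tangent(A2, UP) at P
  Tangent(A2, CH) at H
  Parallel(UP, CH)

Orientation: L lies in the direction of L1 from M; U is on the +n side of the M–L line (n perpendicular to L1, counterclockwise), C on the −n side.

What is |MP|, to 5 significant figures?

57.520

Tangency of A1 to both parallel lines with radius 12.7 puts U and C at M ± 12.7·n: U = (11.716, 4.9010), C = (-11.716, -4.9010). Equal radii place P and H the same way about L: P = L + 12.7·n = (33.366, -46.853), H = L − 12.7·n = (9.9331, -56.655). Then |MP| = |P − M| = 57.520.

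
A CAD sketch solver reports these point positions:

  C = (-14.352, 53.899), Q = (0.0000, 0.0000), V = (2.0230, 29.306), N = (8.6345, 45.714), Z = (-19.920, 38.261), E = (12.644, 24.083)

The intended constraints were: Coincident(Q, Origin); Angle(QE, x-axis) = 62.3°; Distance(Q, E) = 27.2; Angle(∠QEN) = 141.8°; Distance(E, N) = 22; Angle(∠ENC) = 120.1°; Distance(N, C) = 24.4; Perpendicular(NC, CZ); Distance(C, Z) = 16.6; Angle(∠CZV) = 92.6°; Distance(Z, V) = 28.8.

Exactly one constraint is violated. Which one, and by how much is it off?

Distance(Z, V) = 28.8 — off by 5.10.

Q = (0.00, 0.00) ✓; QE at 62.30° ✓; |QE| = 27.20 ✓; ∠QEN = 141.8° ✓; |EN| = 22.00 ✓; ∠ENC = 120.1° ✓; |NC| = 24.40 ✓; ∠(NC, CZ) = 90.00° ✓; |CZ| = 16.60 ✓; ∠CZV = 92.60° ✓; |ZV| = 23.70 ✗.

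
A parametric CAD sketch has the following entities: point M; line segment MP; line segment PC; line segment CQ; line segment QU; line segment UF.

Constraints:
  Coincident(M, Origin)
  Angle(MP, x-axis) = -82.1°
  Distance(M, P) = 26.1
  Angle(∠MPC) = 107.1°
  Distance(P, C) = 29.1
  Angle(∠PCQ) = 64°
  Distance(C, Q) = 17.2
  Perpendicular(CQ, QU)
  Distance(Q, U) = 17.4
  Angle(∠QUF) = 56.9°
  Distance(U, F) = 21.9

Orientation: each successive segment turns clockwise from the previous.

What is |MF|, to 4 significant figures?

43.05

M is at the origin; MP runs at -82.1° with length 26.1, so P = (3.587, -25.85). ∠MPC = 107.1° gives PC at -155.0° from the x-axis; with |PC| = 29.1, C = (-22.79, -38.15). ∠PCQ = 64.0° gives CQ at 89.00° from the x-axis; with |CQ| = 17.2, Q = (-22.49, -20.95). The perpendicularity gives QU at right angles to CQ, so QU runs at -1.000°; with |QU| = 17.4, U = (-5.089, -21.26). ∠QUF = 56.9° gives UF at -124.1° from the x-axis; with |UF| = 21.9, F = (-17.37, -39.39). Then |MF| = |F − M| = 43.05.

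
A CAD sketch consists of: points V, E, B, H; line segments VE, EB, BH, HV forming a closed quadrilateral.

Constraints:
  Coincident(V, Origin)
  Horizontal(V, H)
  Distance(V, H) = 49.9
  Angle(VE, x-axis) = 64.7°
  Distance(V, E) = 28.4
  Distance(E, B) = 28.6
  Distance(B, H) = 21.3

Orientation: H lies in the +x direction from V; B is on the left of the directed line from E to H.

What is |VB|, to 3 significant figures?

44.1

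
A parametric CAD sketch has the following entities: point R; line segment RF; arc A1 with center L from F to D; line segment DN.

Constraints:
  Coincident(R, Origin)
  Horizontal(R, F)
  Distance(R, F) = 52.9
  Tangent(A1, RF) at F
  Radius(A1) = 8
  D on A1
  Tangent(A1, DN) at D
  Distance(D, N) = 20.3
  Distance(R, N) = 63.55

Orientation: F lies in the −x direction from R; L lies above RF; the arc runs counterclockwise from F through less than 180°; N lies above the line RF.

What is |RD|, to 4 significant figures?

47.55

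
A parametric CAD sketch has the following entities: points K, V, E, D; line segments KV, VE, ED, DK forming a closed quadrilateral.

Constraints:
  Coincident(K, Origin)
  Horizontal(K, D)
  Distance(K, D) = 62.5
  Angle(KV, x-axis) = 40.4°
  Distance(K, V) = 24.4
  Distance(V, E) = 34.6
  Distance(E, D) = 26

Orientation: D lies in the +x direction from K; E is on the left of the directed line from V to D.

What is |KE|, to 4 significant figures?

57.43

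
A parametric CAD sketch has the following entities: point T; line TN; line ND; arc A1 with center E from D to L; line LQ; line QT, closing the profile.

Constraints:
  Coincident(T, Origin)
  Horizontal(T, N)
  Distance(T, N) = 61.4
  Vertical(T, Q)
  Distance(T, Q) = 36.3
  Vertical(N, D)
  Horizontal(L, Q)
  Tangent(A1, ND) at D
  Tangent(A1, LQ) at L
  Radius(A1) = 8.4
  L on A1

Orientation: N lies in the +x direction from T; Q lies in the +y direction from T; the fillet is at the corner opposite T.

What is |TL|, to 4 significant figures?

64.24

T is at the origin; TN is horizontal with |TN| = 61.4 and N on the +x side, so N = (61.40, 0.000). T and Q share the same x with |TQ| = 36.3 and Q on the +y side, so Q = (0.000, 36.30). The virtual corner opposite T is at (61.40, 36.30). A1 meets ND tangentially, so ED is at right angles to ND and A1 meets LQ tangentially, so EL is at right angles to LQ, with radius 8.4, so the center E sits 8.4 in from both sides at E = (53.00, 27.90). That places the tangent points at D = (61.40, 27.90) on ND and L = (53.00, 36.30) on LQ. Then |TL| = |L − T| = 64.24.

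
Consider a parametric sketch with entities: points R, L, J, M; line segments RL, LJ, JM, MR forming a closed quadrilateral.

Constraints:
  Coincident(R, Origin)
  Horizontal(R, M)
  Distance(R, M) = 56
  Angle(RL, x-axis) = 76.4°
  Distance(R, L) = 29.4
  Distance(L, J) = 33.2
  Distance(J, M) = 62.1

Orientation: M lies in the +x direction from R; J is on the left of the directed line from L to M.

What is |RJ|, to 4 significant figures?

61.26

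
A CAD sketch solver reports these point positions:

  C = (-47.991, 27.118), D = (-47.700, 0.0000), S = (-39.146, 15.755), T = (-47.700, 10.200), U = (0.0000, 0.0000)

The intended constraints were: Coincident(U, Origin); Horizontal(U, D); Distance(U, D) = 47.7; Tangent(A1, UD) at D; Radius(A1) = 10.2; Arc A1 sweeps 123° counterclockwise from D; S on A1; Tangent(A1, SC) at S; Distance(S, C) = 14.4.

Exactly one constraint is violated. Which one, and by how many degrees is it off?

Tangent(A1, SC) at S — off by 4.90°.

U = (0.00, 0.00) ✓; U.y = 0.00, D.y = 0.00 ✓; |UD| = 47.70 ✓; ∠(TD, DU) = 90.00° ✓; |TD| = 10.20 ✓; bearing(T→S) − bearing(T→D) = 123.0° ✓; |TS| = 10.20 ✓; ∠(TS, SC) = 85.10° ✗; |SC| = 14.40 ✓.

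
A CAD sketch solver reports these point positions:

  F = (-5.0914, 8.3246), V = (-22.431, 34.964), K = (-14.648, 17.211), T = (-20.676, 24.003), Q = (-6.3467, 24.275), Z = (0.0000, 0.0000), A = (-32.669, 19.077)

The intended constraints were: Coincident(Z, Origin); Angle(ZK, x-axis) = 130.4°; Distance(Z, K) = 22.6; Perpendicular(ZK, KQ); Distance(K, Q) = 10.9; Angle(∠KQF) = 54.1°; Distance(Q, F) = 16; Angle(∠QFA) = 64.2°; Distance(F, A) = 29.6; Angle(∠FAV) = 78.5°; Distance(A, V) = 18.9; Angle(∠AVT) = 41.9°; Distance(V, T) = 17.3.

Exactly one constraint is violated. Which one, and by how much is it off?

Distance(V, T) = 17.3 — off by 6.20.

Z = (0.00, 0.00) ✓; ZK at 130.4° ✓; |ZK| = 22.60 ✓; ∠(ZK, KQ) = 90.00° ✓; |KQ| = 10.90 ✓; ∠KQF = 54.10° ✓; |QF| = 16.00 ✓; ∠QFA = 64.20° ✓; |FA| = 29.60 ✓; ∠FAV = 78.50° ✓; |AV| = 18.90 ✓; ∠AVT = 41.90° ✓; |VT| = 11.10 ✗.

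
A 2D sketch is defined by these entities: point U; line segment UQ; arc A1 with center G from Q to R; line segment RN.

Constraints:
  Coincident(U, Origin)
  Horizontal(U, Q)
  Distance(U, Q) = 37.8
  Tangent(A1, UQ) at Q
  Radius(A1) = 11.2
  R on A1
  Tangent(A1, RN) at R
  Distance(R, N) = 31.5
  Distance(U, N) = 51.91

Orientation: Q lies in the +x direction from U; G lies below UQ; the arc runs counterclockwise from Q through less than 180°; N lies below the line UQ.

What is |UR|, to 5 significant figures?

29.159

U is at the origin; UQ is horizontal with |UQ| = 37.8 and Q on the +x side, so Q = (37.800, 0.0000). The tangent condition forces GQ to be normal to UQ, so G = Q + (0, -11.2) = (37.800, -11.200). Since GR ⟂ RN (tangency), |GN| = √(11.2² + 31.5²) = 33.432 regardless of where R sits on A1. So N lies on both circle(U, 51.91) and circle(G, 33.432); the below-UQ intersection is N = (28.579, -43.335). R is the foot of the tangent from N: R = (26.622, -11.896).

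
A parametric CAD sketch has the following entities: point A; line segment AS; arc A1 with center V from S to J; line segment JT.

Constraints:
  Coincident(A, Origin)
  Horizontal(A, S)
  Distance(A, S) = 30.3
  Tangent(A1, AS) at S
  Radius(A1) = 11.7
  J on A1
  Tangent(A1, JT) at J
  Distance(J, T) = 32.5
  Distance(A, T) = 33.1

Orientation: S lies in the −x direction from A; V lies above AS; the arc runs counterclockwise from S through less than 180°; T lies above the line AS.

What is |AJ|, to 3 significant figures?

21.1

Checks: ∠(VS, SA) = 90.00° ✓; |VJ| = 11.70 ✓; ∠(VJ, JT) = 90.00° ✓; |JT| = 32.50 ✓; |AT| = 33.10 ✓.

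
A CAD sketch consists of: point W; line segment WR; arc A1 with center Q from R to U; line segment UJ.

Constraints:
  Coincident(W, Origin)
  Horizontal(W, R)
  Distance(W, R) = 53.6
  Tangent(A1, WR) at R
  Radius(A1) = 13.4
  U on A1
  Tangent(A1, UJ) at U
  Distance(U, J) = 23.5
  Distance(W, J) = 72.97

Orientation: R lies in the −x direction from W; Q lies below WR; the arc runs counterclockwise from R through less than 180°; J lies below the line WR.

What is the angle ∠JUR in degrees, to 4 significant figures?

128.6°

Checks: |QU| = 13.40 ✓; ∠(QU, UJ) = 90.00° ✓; |UJ| = 23.50 ✓; |WJ| = 72.97 ✓.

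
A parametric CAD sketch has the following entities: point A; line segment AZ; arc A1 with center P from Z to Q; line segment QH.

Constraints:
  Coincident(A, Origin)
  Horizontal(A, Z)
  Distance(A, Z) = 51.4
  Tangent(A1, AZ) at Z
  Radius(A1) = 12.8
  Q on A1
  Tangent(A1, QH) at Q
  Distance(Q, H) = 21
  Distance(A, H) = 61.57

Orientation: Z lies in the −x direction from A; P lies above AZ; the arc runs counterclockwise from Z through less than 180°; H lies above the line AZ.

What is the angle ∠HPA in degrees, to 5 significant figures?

98.391°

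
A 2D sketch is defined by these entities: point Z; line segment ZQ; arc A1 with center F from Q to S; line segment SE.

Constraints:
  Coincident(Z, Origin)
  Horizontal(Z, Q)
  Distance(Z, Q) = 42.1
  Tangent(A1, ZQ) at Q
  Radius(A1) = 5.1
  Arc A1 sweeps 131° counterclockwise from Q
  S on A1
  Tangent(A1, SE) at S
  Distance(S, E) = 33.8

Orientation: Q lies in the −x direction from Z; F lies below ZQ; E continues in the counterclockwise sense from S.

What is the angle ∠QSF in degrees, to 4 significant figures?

24.50°

Z is at the origin; Z and Q share the same y with |ZQ| = 42.1 and Q on the −x side, so Q = (-42.10, 0.000). The tangent condition forces FQ to be normal to ZQ, so F = Q + (0, -5.1) = (-42.10, -5.100). On A1, Q sits at bearing 90° from F; a 131° counterclockwise sweep puts S at bearing 221°, so S = F + 5.1·(cos 221°, sin 221°) = (-45.95, -8.446). Then cos ∠QSF = SQ·SF / (|SQ||SF|), giving 24.50°.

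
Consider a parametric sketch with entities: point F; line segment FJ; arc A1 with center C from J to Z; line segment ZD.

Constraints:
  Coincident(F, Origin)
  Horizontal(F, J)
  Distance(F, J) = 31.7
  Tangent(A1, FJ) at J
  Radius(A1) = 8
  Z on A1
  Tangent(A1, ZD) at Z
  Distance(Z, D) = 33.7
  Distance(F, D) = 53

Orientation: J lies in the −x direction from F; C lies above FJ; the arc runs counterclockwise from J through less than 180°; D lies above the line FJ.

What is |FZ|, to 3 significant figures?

25.8

F is at the origin; F and J share the same y with |FJ| = 31.7 and J on the −x side, so J = (-31.7, 0.00). Since A1 is tangent to FJ there, CJ ⟂ FJ, so C = J + (0, 8) = (-31.7, 8.00). Since CZ ⟂ ZD (tangency), |CD| = √(8.0² + 33.7²) = 34.6 regardless of where Z sits on A1. So D lies on both circle(F, 53.0) and circle(C, 34.6); the above-FJ intersection is D = (-31.5, 42.6). Z is the foot of the tangent from D: Z = (-23.9, 9.80).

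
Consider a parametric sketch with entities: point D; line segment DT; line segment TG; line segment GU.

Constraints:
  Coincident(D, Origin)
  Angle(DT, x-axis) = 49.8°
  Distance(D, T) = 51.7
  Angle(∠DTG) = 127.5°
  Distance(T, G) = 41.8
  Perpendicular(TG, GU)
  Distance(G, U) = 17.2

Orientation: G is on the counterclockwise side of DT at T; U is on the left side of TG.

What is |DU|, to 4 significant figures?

77.05

D is at the origin; DT runs at 49.8° with length 51.7, so T = 51.7·(cos 49.8°, sin 49.8°) = (33.37, 39.49). ∠DTG = 127.5°, so TG runs at 49.8° + (180° − 127.5°) = 102.3° from the x-axis; with |TG| = 41.8, G = T + 41.8·(cos 102.3°, sin 102.3°) = (24.47, 80.33). The perpendicularity gives GU at right angles to TG; with |GU| = 17.2 on the left of TG, U = G + 17.2·(-0.9770, -0.2130) = (7.660, 76.66). Then |DU| = |U − D| = 77.05.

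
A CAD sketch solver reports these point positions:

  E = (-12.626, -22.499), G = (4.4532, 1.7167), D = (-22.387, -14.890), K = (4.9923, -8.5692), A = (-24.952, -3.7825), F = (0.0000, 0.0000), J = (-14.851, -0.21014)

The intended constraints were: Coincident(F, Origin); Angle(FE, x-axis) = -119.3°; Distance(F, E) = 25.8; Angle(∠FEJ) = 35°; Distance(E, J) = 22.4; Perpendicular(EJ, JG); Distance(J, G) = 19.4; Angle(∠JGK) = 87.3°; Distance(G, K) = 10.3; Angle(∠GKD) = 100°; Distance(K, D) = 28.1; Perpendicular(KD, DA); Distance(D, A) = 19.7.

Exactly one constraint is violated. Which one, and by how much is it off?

Distance(D, A) = 19.7 — off by 8.30.

F = (0.00, 0.00) ✓; FE at -119.3° ✓; |FE| = 25.80 ✓; ∠FEJ = 35.00° ✓; |EJ| = 22.40 ✓; ∠(EJ, JG) = 90.00° ✓; |JG| = 19.40 ✓; ∠JGK = 87.30° ✓; |GK| = 10.30 ✓; ∠GKD = 100.0° ✓; |KD| = 28.10 ✓; ∠(KD, DA) = 90.00° ✓; |DA| = 11.40 ✗.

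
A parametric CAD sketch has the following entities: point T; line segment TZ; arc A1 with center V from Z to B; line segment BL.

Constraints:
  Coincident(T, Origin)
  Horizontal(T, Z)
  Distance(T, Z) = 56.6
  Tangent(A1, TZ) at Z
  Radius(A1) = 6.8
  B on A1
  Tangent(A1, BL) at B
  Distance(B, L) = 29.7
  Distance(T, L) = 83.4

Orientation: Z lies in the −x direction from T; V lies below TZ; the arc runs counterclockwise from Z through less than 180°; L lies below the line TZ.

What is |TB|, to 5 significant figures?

62.356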